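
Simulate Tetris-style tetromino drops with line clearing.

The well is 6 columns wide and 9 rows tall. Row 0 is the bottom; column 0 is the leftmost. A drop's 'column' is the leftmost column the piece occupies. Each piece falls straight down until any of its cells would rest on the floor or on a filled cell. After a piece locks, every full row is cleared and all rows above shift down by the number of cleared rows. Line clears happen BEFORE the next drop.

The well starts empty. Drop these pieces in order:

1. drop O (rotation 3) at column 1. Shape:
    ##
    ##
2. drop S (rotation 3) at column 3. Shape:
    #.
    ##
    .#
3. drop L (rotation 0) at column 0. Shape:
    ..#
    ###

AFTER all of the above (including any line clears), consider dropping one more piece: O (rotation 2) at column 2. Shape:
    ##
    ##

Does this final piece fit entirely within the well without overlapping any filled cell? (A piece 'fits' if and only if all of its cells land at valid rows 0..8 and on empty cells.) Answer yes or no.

Drop 1: O rot3 at col 1 lands with bottom-row=0; cleared 0 line(s) (total 0); column heights now [0 2 2 0 0 0], max=2
Drop 2: S rot3 at col 3 lands with bottom-row=0; cleared 0 line(s) (total 0); column heights now [0 2 2 3 2 0], max=3
Drop 3: L rot0 at col 0 lands with bottom-row=2; cleared 0 line(s) (total 0); column heights now [3 3 4 3 2 0], max=4
Test piece O rot2 at col 2 (width 2): heights before test = [3 3 4 3 2 0]; fits = True

Answer: yes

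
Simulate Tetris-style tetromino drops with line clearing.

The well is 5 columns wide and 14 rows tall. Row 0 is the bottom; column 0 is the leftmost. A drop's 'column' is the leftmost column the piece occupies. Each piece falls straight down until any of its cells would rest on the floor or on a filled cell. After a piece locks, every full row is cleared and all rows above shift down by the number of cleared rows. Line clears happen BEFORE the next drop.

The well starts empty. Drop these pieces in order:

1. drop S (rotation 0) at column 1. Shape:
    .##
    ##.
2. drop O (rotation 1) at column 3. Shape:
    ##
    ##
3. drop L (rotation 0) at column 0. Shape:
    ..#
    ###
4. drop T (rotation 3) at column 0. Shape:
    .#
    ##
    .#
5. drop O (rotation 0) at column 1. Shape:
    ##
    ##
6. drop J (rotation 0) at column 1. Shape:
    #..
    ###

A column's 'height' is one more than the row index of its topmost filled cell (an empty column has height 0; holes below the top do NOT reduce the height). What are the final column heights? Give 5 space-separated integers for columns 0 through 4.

Answer: 0 7 6 6 0

Derivation:
Drop 1: S rot0 at col 1 lands with bottom-row=0; cleared 0 line(s) (total 0); column heights now [0 1 2 2 0], max=2
Drop 2: O rot1 at col 3 lands with bottom-row=2; cleared 0 line(s) (total 0); column heights now [0 1 2 4 4], max=4
Drop 3: L rot0 at col 0 lands with bottom-row=2; cleared 1 line(s) (total 1); column heights now [0 1 3 3 3], max=3
Drop 4: T rot3 at col 0 lands with bottom-row=1; cleared 1 line(s) (total 2); column heights now [0 3 2 2 0], max=3
Drop 5: O rot0 at col 1 lands with bottom-row=3; cleared 0 line(s) (total 2); column heights now [0 5 5 2 0], max=5
Drop 6: J rot0 at col 1 lands with bottom-row=5; cleared 0 line(s) (total 2); column heights now [0 7 6 6 0], max=7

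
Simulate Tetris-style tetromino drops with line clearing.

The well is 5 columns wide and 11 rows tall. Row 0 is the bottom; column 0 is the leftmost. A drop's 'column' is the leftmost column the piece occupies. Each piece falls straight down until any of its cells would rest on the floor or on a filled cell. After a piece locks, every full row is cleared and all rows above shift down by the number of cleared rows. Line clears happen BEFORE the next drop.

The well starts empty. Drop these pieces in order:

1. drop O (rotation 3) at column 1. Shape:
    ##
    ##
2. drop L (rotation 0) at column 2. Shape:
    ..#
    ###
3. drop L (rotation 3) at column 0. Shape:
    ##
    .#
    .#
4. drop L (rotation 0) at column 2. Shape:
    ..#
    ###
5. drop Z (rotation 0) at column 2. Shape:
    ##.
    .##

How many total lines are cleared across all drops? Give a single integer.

Drop 1: O rot3 at col 1 lands with bottom-row=0; cleared 0 line(s) (total 0); column heights now [0 2 2 0 0], max=2
Drop 2: L rot0 at col 2 lands with bottom-row=2; cleared 0 line(s) (total 0); column heights now [0 2 3 3 4], max=4
Drop 3: L rot3 at col 0 lands with bottom-row=2; cleared 0 line(s) (total 0); column heights now [5 5 3 3 4], max=5
Drop 4: L rot0 at col 2 lands with bottom-row=4; cleared 1 line(s) (total 1); column heights now [0 4 3 3 5], max=5
Drop 5: Z rot0 at col 2 lands with bottom-row=5; cleared 0 line(s) (total 1); column heights now [0 4 7 7 6], max=7

Answer: 1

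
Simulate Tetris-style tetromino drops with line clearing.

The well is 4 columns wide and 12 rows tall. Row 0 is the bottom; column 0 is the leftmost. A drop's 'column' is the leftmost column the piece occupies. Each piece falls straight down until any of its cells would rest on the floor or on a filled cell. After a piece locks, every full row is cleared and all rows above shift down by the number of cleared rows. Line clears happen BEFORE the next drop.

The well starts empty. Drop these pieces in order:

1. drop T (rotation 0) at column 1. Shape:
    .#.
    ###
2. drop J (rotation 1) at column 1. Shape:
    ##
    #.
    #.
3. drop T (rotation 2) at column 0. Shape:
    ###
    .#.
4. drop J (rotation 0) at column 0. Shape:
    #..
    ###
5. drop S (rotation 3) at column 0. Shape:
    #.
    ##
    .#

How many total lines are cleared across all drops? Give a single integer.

Drop 1: T rot0 at col 1 lands with bottom-row=0; cleared 0 line(s) (total 0); column heights now [0 1 2 1], max=2
Drop 2: J rot1 at col 1 lands with bottom-row=1; cleared 0 line(s) (total 0); column heights now [0 4 4 1], max=4
Drop 3: T rot2 at col 0 lands with bottom-row=4; cleared 0 line(s) (total 0); column heights now [6 6 6 1], max=6
Drop 4: J rot0 at col 0 lands with bottom-row=6; cleared 0 line(s) (total 0); column heights now [8 7 7 1], max=8
Drop 5: S rot3 at col 0 lands with bottom-row=7; cleared 0 line(s) (total 0); column heights now [10 9 7 1], max=10

Answer: 0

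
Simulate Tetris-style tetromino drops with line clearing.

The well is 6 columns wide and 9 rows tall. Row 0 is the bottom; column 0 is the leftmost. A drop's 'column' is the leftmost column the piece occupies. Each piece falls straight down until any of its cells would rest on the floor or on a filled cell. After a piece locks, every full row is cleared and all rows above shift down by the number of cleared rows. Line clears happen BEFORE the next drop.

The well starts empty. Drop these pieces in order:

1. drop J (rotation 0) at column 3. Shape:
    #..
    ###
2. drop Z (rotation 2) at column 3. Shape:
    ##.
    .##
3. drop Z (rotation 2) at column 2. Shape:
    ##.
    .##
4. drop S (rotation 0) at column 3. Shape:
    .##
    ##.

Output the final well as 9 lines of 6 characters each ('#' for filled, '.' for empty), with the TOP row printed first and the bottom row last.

Answer: ......
......
....##
...##.
..##..
...##.
...##.
...###
...###

Derivation:
Drop 1: J rot0 at col 3 lands with bottom-row=0; cleared 0 line(s) (total 0); column heights now [0 0 0 2 1 1], max=2
Drop 2: Z rot2 at col 3 lands with bottom-row=1; cleared 0 line(s) (total 0); column heights now [0 0 0 3 3 2], max=3
Drop 3: Z rot2 at col 2 lands with bottom-row=3; cleared 0 line(s) (total 0); column heights now [0 0 5 5 4 2], max=5
Drop 4: S rot0 at col 3 lands with bottom-row=5; cleared 0 line(s) (total 0); column heights now [0 0 5 6 7 7], max=7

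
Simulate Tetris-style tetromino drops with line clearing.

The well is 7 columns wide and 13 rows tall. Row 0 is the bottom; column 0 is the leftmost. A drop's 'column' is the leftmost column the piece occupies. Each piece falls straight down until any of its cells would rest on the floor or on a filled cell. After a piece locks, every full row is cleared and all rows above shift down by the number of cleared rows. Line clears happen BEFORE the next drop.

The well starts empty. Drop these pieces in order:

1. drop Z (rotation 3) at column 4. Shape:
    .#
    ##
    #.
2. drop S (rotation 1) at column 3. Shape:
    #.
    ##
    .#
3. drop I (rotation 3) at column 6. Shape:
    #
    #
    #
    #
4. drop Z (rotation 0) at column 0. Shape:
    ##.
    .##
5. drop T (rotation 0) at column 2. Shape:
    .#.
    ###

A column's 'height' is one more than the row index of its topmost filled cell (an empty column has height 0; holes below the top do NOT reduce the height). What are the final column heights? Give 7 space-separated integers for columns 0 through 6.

Answer: 2 2 6 7 6 3 4

Derivation:
Drop 1: Z rot3 at col 4 lands with bottom-row=0; cleared 0 line(s) (total 0); column heights now [0 0 0 0 2 3 0], max=3
Drop 2: S rot1 at col 3 lands with bottom-row=2; cleared 0 line(s) (total 0); column heights now [0 0 0 5 4 3 0], max=5
Drop 3: I rot3 at col 6 lands with bottom-row=0; cleared 0 line(s) (total 0); column heights now [0 0 0 5 4 3 4], max=5
Drop 4: Z rot0 at col 0 lands with bottom-row=0; cleared 0 line(s) (total 0); column heights now [2 2 1 5 4 3 4], max=5
Drop 5: T rot0 at col 2 lands with bottom-row=5; cleared 0 line(s) (total 0); column heights now [2 2 6 7 6 3 4], max=7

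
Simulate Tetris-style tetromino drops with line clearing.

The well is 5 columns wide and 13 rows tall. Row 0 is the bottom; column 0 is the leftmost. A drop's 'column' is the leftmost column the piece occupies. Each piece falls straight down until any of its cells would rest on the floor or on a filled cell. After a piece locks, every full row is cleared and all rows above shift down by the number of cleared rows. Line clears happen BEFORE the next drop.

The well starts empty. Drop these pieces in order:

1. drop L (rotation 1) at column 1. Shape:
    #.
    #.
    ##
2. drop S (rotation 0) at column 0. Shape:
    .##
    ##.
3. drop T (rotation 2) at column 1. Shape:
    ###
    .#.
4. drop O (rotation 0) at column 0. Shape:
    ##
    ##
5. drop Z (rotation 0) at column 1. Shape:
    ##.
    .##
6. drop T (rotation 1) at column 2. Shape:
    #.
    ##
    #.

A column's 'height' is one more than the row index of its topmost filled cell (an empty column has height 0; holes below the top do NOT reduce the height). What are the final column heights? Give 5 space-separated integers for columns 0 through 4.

Drop 1: L rot1 at col 1 lands with bottom-row=0; cleared 0 line(s) (total 0); column heights now [0 3 1 0 0], max=3
Drop 2: S rot0 at col 0 lands with bottom-row=3; cleared 0 line(s) (total 0); column heights now [4 5 5 0 0], max=5
Drop 3: T rot2 at col 1 lands with bottom-row=5; cleared 0 line(s) (total 0); column heights now [4 7 7 7 0], max=7
Drop 4: O rot0 at col 0 lands with bottom-row=7; cleared 0 line(s) (total 0); column heights now [9 9 7 7 0], max=9
Drop 5: Z rot0 at col 1 lands with bottom-row=8; cleared 0 line(s) (total 0); column heights now [9 10 10 9 0], max=10
Drop 6: T rot1 at col 2 lands with bottom-row=10; cleared 0 line(s) (total 0); column heights now [9 10 13 12 0], max=13

Answer: 9 10 13 12 0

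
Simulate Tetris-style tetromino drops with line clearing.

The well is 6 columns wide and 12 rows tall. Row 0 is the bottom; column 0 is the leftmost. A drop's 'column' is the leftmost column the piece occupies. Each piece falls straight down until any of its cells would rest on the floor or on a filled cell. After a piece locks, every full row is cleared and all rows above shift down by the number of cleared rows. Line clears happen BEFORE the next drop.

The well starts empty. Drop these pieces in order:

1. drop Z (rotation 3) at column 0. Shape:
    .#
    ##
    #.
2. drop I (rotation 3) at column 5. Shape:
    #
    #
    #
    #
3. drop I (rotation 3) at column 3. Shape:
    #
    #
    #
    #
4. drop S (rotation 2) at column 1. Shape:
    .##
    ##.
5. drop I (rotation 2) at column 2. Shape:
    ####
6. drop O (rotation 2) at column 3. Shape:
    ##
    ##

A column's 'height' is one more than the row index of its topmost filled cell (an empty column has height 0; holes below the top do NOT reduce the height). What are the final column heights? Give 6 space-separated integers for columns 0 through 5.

Drop 1: Z rot3 at col 0 lands with bottom-row=0; cleared 0 line(s) (total 0); column heights now [2 3 0 0 0 0], max=3
Drop 2: I rot3 at col 5 lands with bottom-row=0; cleared 0 line(s) (total 0); column heights now [2 3 0 0 0 4], max=4
Drop 3: I rot3 at col 3 lands with bottom-row=0; cleared 0 line(s) (total 0); column heights now [2 3 0 4 0 4], max=4
Drop 4: S rot2 at col 1 lands with bottom-row=3; cleared 0 line(s) (total 0); column heights now [2 4 5 5 0 4], max=5
Drop 5: I rot2 at col 2 lands with bottom-row=5; cleared 0 line(s) (total 0); column heights now [2 4 6 6 6 6], max=6
Drop 6: O rot2 at col 3 lands with bottom-row=6; cleared 0 line(s) (total 0); column heights now [2 4 6 8 8 6], max=8

Answer: 2 4 6 8 8 6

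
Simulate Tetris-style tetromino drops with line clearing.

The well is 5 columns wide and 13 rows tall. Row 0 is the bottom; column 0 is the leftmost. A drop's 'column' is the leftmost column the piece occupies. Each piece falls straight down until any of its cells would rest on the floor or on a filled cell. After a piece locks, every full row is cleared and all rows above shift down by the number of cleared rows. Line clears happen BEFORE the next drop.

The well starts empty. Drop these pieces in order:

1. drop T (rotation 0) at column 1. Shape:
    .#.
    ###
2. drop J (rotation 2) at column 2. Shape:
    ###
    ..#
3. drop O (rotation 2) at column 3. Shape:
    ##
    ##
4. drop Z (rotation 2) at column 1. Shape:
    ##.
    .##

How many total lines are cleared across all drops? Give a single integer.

Answer: 0

Derivation:
Drop 1: T rot0 at col 1 lands with bottom-row=0; cleared 0 line(s) (total 0); column heights now [0 1 2 1 0], max=2
Drop 2: J rot2 at col 2 lands with bottom-row=1; cleared 0 line(s) (total 0); column heights now [0 1 3 3 3], max=3
Drop 3: O rot2 at col 3 lands with bottom-row=3; cleared 0 line(s) (total 0); column heights now [0 1 3 5 5], max=5
Drop 4: Z rot2 at col 1 lands with bottom-row=5; cleared 0 line(s) (total 0); column heights now [0 7 7 6 5], max=7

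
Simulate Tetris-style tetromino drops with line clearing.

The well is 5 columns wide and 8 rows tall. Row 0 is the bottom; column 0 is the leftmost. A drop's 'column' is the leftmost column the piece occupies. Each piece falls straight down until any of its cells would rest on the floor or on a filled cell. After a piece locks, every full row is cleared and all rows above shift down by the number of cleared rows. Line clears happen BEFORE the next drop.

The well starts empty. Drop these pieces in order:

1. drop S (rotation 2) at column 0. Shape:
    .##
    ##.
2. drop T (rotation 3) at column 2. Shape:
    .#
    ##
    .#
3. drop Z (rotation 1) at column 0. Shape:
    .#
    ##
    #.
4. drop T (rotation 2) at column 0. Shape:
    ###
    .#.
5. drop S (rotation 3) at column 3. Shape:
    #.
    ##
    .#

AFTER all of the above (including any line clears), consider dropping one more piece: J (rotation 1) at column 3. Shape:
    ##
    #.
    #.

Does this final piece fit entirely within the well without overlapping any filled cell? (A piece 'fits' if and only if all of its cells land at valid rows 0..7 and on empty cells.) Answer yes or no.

Answer: no

Derivation:
Drop 1: S rot2 at col 0 lands with bottom-row=0; cleared 0 line(s) (total 0); column heights now [1 2 2 0 0], max=2
Drop 2: T rot3 at col 2 lands with bottom-row=1; cleared 0 line(s) (total 0); column heights now [1 2 3 4 0], max=4
Drop 3: Z rot1 at col 0 lands with bottom-row=1; cleared 0 line(s) (total 0); column heights now [3 4 3 4 0], max=4
Drop 4: T rot2 at col 0 lands with bottom-row=4; cleared 0 line(s) (total 0); column heights now [6 6 6 4 0], max=6
Drop 5: S rot3 at col 3 lands with bottom-row=3; cleared 0 line(s) (total 0); column heights now [6 6 6 6 5], max=6
Test piece J rot1 at col 3 (width 2): heights before test = [6 6 6 6 5]; fits = False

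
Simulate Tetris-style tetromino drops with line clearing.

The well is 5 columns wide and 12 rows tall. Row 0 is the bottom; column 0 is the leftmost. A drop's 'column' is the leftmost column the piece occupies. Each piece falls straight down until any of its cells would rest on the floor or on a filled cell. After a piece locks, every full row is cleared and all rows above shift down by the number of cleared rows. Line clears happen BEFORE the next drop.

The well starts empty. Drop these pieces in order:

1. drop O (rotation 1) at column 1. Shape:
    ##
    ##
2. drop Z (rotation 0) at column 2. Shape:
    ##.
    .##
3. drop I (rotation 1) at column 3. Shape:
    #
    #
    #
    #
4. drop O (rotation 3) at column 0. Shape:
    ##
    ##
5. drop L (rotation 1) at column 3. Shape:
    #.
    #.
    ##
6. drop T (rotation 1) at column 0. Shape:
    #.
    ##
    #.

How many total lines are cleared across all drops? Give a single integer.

Drop 1: O rot1 at col 1 lands with bottom-row=0; cleared 0 line(s) (total 0); column heights now [0 2 2 0 0], max=2
Drop 2: Z rot0 at col 2 lands with bottom-row=1; cleared 0 line(s) (total 0); column heights now [0 2 3 3 2], max=3
Drop 3: I rot1 at col 3 lands with bottom-row=3; cleared 0 line(s) (total 0); column heights now [0 2 3 7 2], max=7
Drop 4: O rot3 at col 0 lands with bottom-row=2; cleared 0 line(s) (total 0); column heights now [4 4 3 7 2], max=7
Drop 5: L rot1 at col 3 lands with bottom-row=7; cleared 0 line(s) (total 0); column heights now [4 4 3 10 8], max=10
Drop 6: T rot1 at col 0 lands with bottom-row=4; cleared 0 line(s) (total 0); column heights now [7 6 3 10 8], max=10

Answer: 0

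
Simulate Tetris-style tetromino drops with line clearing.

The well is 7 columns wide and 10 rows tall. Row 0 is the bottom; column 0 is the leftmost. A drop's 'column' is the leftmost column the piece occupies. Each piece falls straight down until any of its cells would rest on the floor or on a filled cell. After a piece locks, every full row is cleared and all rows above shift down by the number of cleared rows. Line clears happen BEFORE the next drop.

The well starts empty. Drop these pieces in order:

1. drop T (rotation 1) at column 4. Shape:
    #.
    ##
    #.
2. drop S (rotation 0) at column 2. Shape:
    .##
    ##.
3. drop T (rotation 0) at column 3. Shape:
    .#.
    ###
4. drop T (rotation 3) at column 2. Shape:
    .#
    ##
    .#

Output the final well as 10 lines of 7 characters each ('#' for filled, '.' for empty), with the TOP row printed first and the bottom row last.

Answer: .......
.......
...#...
..##...
...##..
...###.
...##..
..###..
....##.
....#..

Derivation:
Drop 1: T rot1 at col 4 lands with bottom-row=0; cleared 0 line(s) (total 0); column heights now [0 0 0 0 3 2 0], max=3
Drop 2: S rot0 at col 2 lands with bottom-row=2; cleared 0 line(s) (total 0); column heights now [0 0 3 4 4 2 0], max=4
Drop 3: T rot0 at col 3 lands with bottom-row=4; cleared 0 line(s) (total 0); column heights now [0 0 3 5 6 5 0], max=6
Drop 4: T rot3 at col 2 lands with bottom-row=5; cleared 0 line(s) (total 0); column heights now [0 0 7 8 6 5 0], max=8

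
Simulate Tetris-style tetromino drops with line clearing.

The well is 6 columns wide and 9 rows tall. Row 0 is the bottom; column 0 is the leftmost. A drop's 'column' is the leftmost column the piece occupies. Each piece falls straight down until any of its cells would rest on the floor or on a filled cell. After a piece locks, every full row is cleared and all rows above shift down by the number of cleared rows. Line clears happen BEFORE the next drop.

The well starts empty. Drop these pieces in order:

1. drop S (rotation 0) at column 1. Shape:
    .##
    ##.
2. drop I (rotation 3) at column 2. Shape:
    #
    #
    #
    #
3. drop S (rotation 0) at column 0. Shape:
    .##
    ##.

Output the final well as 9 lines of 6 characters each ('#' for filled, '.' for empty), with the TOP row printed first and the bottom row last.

Drop 1: S rot0 at col 1 lands with bottom-row=0; cleared 0 line(s) (total 0); column heights now [0 1 2 2 0 0], max=2
Drop 2: I rot3 at col 2 lands with bottom-row=2; cleared 0 line(s) (total 0); column heights now [0 1 6 2 0 0], max=6
Drop 3: S rot0 at col 0 lands with bottom-row=5; cleared 0 line(s) (total 0); column heights now [6 7 7 2 0 0], max=7

Answer: ......
......
.##...
###...
..#...
..#...
..#...
..##..
.##...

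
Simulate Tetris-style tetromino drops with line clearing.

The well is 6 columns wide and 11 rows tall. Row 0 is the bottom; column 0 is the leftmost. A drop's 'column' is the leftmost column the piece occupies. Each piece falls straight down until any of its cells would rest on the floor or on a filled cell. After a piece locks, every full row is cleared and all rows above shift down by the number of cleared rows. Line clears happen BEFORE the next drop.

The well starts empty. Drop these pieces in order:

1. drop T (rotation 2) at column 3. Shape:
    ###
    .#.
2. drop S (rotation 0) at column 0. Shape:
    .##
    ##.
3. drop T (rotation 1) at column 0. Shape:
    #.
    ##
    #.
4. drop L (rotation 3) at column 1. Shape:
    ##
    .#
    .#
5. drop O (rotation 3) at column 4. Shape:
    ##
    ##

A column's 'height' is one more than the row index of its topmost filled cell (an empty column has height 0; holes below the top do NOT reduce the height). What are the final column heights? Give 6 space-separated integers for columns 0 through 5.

Answer: 3 3 3 0 3 3

Derivation:
Drop 1: T rot2 at col 3 lands with bottom-row=0; cleared 0 line(s) (total 0); column heights now [0 0 0 2 2 2], max=2
Drop 2: S rot0 at col 0 lands with bottom-row=0; cleared 0 line(s) (total 0); column heights now [1 2 2 2 2 2], max=2
Drop 3: T rot1 at col 0 lands with bottom-row=1; cleared 1 line(s) (total 1); column heights now [3 2 0 0 1 0], max=3
Drop 4: L rot3 at col 1 lands with bottom-row=0; cleared 0 line(s) (total 1); column heights now [3 3 3 0 1 0], max=3
Drop 5: O rot3 at col 4 lands with bottom-row=1; cleared 0 line(s) (total 1); column heights now [3 3 3 0 3 3], max=3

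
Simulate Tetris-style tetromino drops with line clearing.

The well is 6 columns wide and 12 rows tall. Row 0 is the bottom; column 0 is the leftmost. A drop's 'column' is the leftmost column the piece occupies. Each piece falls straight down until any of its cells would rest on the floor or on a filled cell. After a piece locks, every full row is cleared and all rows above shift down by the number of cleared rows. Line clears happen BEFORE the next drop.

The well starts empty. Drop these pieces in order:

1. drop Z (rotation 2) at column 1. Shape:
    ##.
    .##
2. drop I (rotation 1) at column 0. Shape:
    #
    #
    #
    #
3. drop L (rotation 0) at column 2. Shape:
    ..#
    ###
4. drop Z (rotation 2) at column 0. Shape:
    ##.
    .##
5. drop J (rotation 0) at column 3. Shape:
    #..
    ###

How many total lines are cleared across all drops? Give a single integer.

Drop 1: Z rot2 at col 1 lands with bottom-row=0; cleared 0 line(s) (total 0); column heights now [0 2 2 1 0 0], max=2
Drop 2: I rot1 at col 0 lands with bottom-row=0; cleared 0 line(s) (total 0); column heights now [4 2 2 1 0 0], max=4
Drop 3: L rot0 at col 2 lands with bottom-row=2; cleared 0 line(s) (total 0); column heights now [4 2 3 3 4 0], max=4
Drop 4: Z rot2 at col 0 lands with bottom-row=3; cleared 0 line(s) (total 0); column heights now [5 5 4 3 4 0], max=5
Drop 5: J rot0 at col 3 lands with bottom-row=4; cleared 0 line(s) (total 0); column heights now [5 5 4 6 5 5], max=6

Answer: 0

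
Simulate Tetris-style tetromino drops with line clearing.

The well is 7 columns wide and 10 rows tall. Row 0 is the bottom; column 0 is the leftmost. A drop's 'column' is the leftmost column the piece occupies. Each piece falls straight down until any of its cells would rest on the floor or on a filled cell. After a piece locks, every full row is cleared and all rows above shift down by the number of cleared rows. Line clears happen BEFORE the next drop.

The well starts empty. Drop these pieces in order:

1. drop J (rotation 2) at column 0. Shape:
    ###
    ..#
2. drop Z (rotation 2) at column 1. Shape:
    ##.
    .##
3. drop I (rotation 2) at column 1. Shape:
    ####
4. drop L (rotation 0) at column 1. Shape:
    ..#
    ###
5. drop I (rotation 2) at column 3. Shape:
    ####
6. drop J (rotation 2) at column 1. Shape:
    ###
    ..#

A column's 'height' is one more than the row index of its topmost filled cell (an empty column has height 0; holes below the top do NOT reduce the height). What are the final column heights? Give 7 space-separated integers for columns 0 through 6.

Answer: 2 10 10 10 8 8 8

Derivation:
Drop 1: J rot2 at col 0 lands with bottom-row=0; cleared 0 line(s) (total 0); column heights now [2 2 2 0 0 0 0], max=2
Drop 2: Z rot2 at col 1 lands with bottom-row=2; cleared 0 line(s) (total 0); column heights now [2 4 4 3 0 0 0], max=4
Drop 3: I rot2 at col 1 lands with bottom-row=4; cleared 0 line(s) (total 0); column heights now [2 5 5 5 5 0 0], max=5
Drop 4: L rot0 at col 1 lands with bottom-row=5; cleared 0 line(s) (total 0); column heights now [2 6 6 7 5 0 0], max=7
Drop 5: I rot2 at col 3 lands with bottom-row=7; cleared 0 line(s) (total 0); column heights now [2 6 6 8 8 8 8], max=8
Drop 6: J rot2 at col 1 lands with bottom-row=8; cleared 0 line(s) (total 0); column heights now [2 10 10 10 8 8 8], max=10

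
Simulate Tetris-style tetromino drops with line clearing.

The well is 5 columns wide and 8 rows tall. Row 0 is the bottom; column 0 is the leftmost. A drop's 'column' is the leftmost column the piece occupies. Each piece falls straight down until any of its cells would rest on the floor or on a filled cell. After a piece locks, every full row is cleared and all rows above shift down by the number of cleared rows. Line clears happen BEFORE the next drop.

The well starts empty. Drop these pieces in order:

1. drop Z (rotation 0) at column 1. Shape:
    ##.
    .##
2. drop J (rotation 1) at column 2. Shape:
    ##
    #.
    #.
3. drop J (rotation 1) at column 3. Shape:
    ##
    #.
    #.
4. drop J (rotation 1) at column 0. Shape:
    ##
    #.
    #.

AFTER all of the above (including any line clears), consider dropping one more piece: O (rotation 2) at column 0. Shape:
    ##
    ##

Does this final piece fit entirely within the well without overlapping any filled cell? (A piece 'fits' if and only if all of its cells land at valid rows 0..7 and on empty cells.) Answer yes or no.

Answer: yes

Derivation:
Drop 1: Z rot0 at col 1 lands with bottom-row=0; cleared 0 line(s) (total 0); column heights now [0 2 2 1 0], max=2
Drop 2: J rot1 at col 2 lands with bottom-row=2; cleared 0 line(s) (total 0); column heights now [0 2 5 5 0], max=5
Drop 3: J rot1 at col 3 lands with bottom-row=5; cleared 0 line(s) (total 0); column heights now [0 2 5 8 8], max=8
Drop 4: J rot1 at col 0 lands with bottom-row=0; cleared 0 line(s) (total 0); column heights now [3 3 5 8 8], max=8
Test piece O rot2 at col 0 (width 2): heights before test = [3 3 5 8 8]; fits = True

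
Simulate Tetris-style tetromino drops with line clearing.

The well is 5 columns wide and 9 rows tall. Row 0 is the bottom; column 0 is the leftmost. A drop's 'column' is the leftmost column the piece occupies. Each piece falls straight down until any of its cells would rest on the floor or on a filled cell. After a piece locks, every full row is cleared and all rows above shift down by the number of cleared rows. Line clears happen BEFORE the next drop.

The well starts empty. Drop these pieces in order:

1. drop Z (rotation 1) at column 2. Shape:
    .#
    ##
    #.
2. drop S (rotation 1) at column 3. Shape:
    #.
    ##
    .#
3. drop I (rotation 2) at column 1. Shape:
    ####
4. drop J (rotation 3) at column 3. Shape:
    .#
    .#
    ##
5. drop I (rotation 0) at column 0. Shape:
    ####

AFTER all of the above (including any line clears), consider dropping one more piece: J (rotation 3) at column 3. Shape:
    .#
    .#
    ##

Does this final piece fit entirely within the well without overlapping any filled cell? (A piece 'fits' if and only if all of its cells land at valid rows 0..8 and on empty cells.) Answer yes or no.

Answer: no

Derivation:
Drop 1: Z rot1 at col 2 lands with bottom-row=0; cleared 0 line(s) (total 0); column heights now [0 0 2 3 0], max=3
Drop 2: S rot1 at col 3 lands with bottom-row=2; cleared 0 line(s) (total 0); column heights now [0 0 2 5 4], max=5
Drop 3: I rot2 at col 1 lands with bottom-row=5; cleared 0 line(s) (total 0); column heights now [0 6 6 6 6], max=6
Drop 4: J rot3 at col 3 lands with bottom-row=6; cleared 0 line(s) (total 0); column heights now [0 6 6 7 9], max=9
Drop 5: I rot0 at col 0 lands with bottom-row=7; cleared 1 line(s) (total 1); column heights now [0 6 6 7 8], max=8
Test piece J rot3 at col 3 (width 2): heights before test = [0 6 6 7 8]; fits = False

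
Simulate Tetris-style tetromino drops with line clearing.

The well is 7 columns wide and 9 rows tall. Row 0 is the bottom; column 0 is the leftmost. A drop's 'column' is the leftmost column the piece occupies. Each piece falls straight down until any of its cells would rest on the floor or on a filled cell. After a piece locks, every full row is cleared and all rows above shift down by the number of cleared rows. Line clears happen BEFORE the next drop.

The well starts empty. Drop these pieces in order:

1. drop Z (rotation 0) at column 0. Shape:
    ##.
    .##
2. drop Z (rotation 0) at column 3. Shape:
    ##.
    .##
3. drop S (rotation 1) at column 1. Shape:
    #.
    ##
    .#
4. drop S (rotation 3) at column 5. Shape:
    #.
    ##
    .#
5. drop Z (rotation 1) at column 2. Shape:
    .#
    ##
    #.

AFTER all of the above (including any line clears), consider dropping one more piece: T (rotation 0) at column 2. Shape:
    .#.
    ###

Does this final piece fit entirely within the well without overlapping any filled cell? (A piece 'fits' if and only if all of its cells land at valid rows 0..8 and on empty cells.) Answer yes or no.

Answer: yes

Derivation:
Drop 1: Z rot0 at col 0 lands with bottom-row=0; cleared 0 line(s) (total 0); column heights now [2 2 1 0 0 0 0], max=2
Drop 2: Z rot0 at col 3 lands with bottom-row=0; cleared 0 line(s) (total 0); column heights now [2 2 1 2 2 1 0], max=2
Drop 3: S rot1 at col 1 lands with bottom-row=1; cleared 0 line(s) (total 0); column heights now [2 4 3 2 2 1 0], max=4
Drop 4: S rot3 at col 5 lands with bottom-row=0; cleared 1 line(s) (total 1); column heights now [0 3 2 0 1 2 1], max=3
Drop 5: Z rot1 at col 2 lands with bottom-row=2; cleared 0 line(s) (total 1); column heights now [0 3 4 5 1 2 1], max=5
Test piece T rot0 at col 2 (width 3): heights before test = [0 3 4 5 1 2 1]; fits = True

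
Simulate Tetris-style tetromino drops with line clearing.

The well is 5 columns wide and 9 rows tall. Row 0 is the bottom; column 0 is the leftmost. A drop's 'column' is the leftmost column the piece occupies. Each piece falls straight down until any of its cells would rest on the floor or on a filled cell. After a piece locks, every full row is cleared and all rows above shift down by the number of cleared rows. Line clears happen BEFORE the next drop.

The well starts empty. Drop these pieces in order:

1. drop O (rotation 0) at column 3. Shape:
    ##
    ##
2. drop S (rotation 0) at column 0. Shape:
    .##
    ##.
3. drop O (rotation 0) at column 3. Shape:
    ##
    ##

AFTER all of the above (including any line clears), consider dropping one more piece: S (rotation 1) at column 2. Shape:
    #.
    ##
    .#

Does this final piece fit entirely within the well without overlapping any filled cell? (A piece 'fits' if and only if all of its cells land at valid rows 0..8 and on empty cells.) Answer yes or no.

Answer: yes

Derivation:
Drop 1: O rot0 at col 3 lands with bottom-row=0; cleared 0 line(s) (total 0); column heights now [0 0 0 2 2], max=2
Drop 2: S rot0 at col 0 lands with bottom-row=0; cleared 0 line(s) (total 0); column heights now [1 2 2 2 2], max=2
Drop 3: O rot0 at col 3 lands with bottom-row=2; cleared 0 line(s) (total 0); column heights now [1 2 2 4 4], max=4
Test piece S rot1 at col 2 (width 2): heights before test = [1 2 2 4 4]; fits = True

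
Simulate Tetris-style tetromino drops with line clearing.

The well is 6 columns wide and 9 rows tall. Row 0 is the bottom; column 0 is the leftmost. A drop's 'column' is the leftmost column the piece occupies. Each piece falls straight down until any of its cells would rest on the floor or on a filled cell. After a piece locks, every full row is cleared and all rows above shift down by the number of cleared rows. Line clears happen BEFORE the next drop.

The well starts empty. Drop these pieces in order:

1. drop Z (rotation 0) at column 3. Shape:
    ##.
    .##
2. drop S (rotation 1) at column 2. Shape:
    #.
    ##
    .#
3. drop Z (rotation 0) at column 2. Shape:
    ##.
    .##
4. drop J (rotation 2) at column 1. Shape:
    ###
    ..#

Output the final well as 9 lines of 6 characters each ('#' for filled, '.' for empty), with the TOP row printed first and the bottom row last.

Drop 1: Z rot0 at col 3 lands with bottom-row=0; cleared 0 line(s) (total 0); column heights now [0 0 0 2 2 1], max=2
Drop 2: S rot1 at col 2 lands with bottom-row=2; cleared 0 line(s) (total 0); column heights now [0 0 5 4 2 1], max=5
Drop 3: Z rot0 at col 2 lands with bottom-row=4; cleared 0 line(s) (total 0); column heights now [0 0 6 6 5 1], max=6
Drop 4: J rot2 at col 1 lands with bottom-row=6; cleared 0 line(s) (total 0); column heights now [0 8 8 8 5 1], max=8

Answer: ......
.###..
...#..
..##..
..###.
..##..
...#..
...##.
....##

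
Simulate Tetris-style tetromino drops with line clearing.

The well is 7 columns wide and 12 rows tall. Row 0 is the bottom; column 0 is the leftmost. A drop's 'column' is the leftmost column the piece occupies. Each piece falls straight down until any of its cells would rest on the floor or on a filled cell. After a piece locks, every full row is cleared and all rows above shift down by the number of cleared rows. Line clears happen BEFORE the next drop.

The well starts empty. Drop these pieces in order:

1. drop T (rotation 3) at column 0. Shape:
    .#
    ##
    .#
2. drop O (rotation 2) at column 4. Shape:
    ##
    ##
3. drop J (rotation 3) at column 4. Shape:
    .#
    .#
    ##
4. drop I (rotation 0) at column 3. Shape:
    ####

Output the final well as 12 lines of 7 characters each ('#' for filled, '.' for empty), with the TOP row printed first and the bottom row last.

Drop 1: T rot3 at col 0 lands with bottom-row=0; cleared 0 line(s) (total 0); column heights now [2 3 0 0 0 0 0], max=3
Drop 2: O rot2 at col 4 lands with bottom-row=0; cleared 0 line(s) (total 0); column heights now [2 3 0 0 2 2 0], max=3
Drop 3: J rot3 at col 4 lands with bottom-row=2; cleared 0 line(s) (total 0); column heights now [2 3 0 0 3 5 0], max=5
Drop 4: I rot0 at col 3 lands with bottom-row=5; cleared 0 line(s) (total 0); column heights now [2 3 0 6 6 6 6], max=6

Answer: .......
.......
.......
.......
.......
.......
...####
.....#.
.....#.
.#..##.
##..##.
.#..##.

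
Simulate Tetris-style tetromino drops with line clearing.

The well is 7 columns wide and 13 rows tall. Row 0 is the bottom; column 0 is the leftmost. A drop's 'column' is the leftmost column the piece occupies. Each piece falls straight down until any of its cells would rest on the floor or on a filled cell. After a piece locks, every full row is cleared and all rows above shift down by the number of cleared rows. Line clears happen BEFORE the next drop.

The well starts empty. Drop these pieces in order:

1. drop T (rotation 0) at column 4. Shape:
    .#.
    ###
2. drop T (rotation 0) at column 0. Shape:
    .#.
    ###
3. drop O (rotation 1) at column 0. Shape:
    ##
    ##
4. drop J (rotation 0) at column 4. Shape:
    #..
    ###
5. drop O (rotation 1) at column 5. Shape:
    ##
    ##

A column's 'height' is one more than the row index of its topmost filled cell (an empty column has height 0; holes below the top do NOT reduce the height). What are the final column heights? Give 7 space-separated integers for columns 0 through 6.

Drop 1: T rot0 at col 4 lands with bottom-row=0; cleared 0 line(s) (total 0); column heights now [0 0 0 0 1 2 1], max=2
Drop 2: T rot0 at col 0 lands with bottom-row=0; cleared 0 line(s) (total 0); column heights now [1 2 1 0 1 2 1], max=2
Drop 3: O rot1 at col 0 lands with bottom-row=2; cleared 0 line(s) (total 0); column heights now [4 4 1 0 1 2 1], max=4
Drop 4: J rot0 at col 4 lands with bottom-row=2; cleared 0 line(s) (total 0); column heights now [4 4 1 0 4 3 3], max=4
Drop 5: O rot1 at col 5 lands with bottom-row=3; cleared 0 line(s) (total 0); column heights now [4 4 1 0 4 5 5], max=5

Answer: 4 4 1 0 4 5 5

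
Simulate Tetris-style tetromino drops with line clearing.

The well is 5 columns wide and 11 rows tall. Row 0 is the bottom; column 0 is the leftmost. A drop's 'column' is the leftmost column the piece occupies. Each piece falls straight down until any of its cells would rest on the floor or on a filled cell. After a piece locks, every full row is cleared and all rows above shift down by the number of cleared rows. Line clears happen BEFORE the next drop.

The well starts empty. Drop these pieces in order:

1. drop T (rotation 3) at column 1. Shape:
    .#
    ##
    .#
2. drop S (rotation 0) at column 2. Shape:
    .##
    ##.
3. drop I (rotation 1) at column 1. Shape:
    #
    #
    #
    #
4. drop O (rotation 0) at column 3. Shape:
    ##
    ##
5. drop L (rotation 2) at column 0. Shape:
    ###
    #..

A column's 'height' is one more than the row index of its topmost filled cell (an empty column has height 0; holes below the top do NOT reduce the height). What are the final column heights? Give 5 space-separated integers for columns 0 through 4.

Drop 1: T rot3 at col 1 lands with bottom-row=0; cleared 0 line(s) (total 0); column heights now [0 2 3 0 0], max=3
Drop 2: S rot0 at col 2 lands with bottom-row=3; cleared 0 line(s) (total 0); column heights now [0 2 4 5 5], max=5
Drop 3: I rot1 at col 1 lands with bottom-row=2; cleared 0 line(s) (total 0); column heights now [0 6 4 5 5], max=6
Drop 4: O rot0 at col 3 lands with bottom-row=5; cleared 0 line(s) (total 0); column heights now [0 6 4 7 7], max=7
Drop 5: L rot2 at col 0 lands with bottom-row=5; cleared 1 line(s) (total 1); column heights now [6 6 4 6 6], max=6

Answer: 6 6 4 6 6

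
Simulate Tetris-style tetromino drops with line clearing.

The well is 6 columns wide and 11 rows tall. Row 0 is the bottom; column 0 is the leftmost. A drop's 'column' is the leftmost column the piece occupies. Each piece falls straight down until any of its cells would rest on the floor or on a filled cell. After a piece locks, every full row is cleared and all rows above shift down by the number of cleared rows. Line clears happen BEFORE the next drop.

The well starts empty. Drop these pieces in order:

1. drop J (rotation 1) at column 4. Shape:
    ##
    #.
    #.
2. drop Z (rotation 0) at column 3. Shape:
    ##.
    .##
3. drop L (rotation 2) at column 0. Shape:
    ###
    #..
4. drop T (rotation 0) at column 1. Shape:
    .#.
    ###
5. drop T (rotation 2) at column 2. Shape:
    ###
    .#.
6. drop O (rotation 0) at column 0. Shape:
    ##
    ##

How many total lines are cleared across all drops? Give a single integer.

Answer: 0

Derivation:
Drop 1: J rot1 at col 4 lands with bottom-row=0; cleared 0 line(s) (total 0); column heights now [0 0 0 0 3 3], max=3
Drop 2: Z rot0 at col 3 lands with bottom-row=3; cleared 0 line(s) (total 0); column heights now [0 0 0 5 5 4], max=5
Drop 3: L rot2 at col 0 lands with bottom-row=0; cleared 0 line(s) (total 0); column heights now [2 2 2 5 5 4], max=5
Drop 4: T rot0 at col 1 lands with bottom-row=5; cleared 0 line(s) (total 0); column heights now [2 6 7 6 5 4], max=7
Drop 5: T rot2 at col 2 lands with bottom-row=6; cleared 0 line(s) (total 0); column heights now [2 6 8 8 8 4], max=8
Drop 6: O rot0 at col 0 lands with bottom-row=6; cleared 0 line(s) (total 0); column heights now [8 8 8 8 8 4], max=8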